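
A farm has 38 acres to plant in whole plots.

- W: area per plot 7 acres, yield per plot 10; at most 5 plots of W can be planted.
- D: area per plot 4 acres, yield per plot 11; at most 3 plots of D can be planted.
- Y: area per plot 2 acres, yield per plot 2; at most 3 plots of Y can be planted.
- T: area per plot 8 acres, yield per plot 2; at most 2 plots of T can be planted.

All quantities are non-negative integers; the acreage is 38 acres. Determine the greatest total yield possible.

D has the best ratio (11/4); taking only D gives at most 3×11 = 33 (stopped by the supply cap of 3).
Mixing does better — 3×W, 3×D, and 2×Y: area 37 ≤ 38, yield 3·10 + 3·11 + 2·2 = 67.

67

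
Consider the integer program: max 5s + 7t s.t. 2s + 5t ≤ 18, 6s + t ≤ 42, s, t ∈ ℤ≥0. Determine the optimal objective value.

Relaxing integrality, the LP optimum is 40.29 at (s,t) = (6.86, 0.857), which is not an integer point.
(s,t)=(6,1): 2·6+5·1=17≤18, 6·6+1·1=37≤42, objective 37.
(s,t)=(7,0): 2·7+5·0=14≤18, 6·7+1·0=42≤42, objective 35.
(s,t)=(5,1): 2·5+5·1=15≤18, 6·5+1·1=31≤42, objective 32.
No feasible integer point exceeds 37.

37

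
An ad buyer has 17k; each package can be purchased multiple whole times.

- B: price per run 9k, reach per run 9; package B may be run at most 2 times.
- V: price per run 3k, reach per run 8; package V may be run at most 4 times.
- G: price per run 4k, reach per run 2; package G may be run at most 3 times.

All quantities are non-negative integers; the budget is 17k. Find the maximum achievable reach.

34

V has the best ratio (8/3); taking only V gives at most 4×8 = 32 (stopped by the supply cap of 4).
Mixing does better — 4×V and 1×G: price 16 ≤ 17, reach 4·8 + 1·2 = 34.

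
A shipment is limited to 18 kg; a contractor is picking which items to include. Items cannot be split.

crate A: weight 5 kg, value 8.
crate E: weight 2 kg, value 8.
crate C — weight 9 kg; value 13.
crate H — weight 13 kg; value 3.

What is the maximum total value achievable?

This is a 0-1 knapsack instance.
crate E + crate C: weight 2 + 9 = 11 ≤ 18, value 8 + 13 = 21.
crate A + crate E + crate C: weight 5 + 2 + 9 = 16 ≤ 18, value 8 + 8 + 13 = 29.
Best is crate A, crate E, and crate C with total value 29.

29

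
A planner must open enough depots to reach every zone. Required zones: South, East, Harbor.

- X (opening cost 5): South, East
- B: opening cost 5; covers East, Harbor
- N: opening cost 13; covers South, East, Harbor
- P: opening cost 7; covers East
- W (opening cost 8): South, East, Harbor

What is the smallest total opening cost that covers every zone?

8

The greedy cost-per-new-zone heuristic would pick X and B for 10, but a cheaper cover exists.
W alone covers South, East, Harbor — every zone.
Total opening cost: 8.
No cover costs less than 8.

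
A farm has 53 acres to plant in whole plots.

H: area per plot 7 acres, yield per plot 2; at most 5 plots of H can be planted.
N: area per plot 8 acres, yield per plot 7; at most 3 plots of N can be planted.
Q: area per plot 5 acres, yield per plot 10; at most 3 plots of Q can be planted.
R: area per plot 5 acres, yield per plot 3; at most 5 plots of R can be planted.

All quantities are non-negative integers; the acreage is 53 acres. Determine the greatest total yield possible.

2×N, 3×Q, and 4×R: area 51 ≤ 53, yield 2·7 + 3·10 + 4·3 = 56.
3×N, 3×Q, and 2×R: area 49 ≤ 53, yield 3·7 + 3·10 + 2·3 = 57.
Best is 57.

57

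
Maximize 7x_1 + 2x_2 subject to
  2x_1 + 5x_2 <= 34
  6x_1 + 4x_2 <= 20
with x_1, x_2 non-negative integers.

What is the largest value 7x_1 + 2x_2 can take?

The continuous relaxation peaks at (3.33, 0) with value 23.33; rounding to a feasible lattice point costs some objective.
(x_1,x_2)=(3,0): 2·3+5·0=6≤34, 6·3+4·0=18≤20, objective 21.
(x_1,x_2)=(2,1): 2·2+5·1=9≤34, 6·2+4·1=16≤20, objective 16.
(x_1,x_2)=(2,0): 2·2+5·0=4≤34, 6·2+4·0=12≤20, objective 14.
No feasible integer point exceeds 21.

21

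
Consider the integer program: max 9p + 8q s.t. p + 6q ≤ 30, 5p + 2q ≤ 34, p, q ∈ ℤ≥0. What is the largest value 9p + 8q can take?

Relaxing integrality, the LP optimum is 79.43 at (p,q) = (5.14, 4.14), which is not an integer point.
(p,q)=(5,4): 1·5+6·4=29≤30, 5·5+2·4=33≤34, objective 77.
(p,q)=(5,3): 1·5+6·3=23≤30, 5·5+2·3=31≤34, objective 69.
(p,q)=(4,4): 1·4+6·4=28≤30, 5·4+2·4=28≤34, objective 68.
The best lattice point is (5,4), giving 77.

77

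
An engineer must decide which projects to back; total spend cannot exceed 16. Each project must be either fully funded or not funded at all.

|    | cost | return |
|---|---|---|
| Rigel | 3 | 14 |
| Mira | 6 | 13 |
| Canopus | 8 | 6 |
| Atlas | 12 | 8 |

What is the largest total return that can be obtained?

Treat it as a binary knapsack problem.
Rigel + Canopus: cost 3 + 8 = 11 ≤ 16, return 14 + 6 = 20.
Rigel + Mira: cost 3 + 6 = 9 ≤ 16, return 14 + 13 = 27.
Rigel + Atlas: cost 3 + 12 = 15 ≤ 16, return 14 + 8 = 22.
Best is Rigel and Mira with total return 27.

27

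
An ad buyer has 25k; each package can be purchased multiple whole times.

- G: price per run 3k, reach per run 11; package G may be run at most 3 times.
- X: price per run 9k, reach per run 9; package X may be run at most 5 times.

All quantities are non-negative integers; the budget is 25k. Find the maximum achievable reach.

42

G has the best ratio (11/3); taking only G gives at most 3×11 = 33 (stopped by the supply cap of 3).
Mixing does better — 3×G and 1×X: price 18 ≤ 25, reach 3·11 + 1·9 = 42.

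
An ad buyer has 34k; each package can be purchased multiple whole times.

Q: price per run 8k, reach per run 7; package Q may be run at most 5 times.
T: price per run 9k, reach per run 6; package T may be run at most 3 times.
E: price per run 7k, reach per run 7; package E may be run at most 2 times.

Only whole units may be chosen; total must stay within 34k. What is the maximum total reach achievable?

28

Take 2×Q and 2×E: price 30 ≤ 34, reach 2·7 + 2·7 = 28.
E has the best ratio (7/7) and is taken to its limit of 2; remaining capacity is filled optimally with the others.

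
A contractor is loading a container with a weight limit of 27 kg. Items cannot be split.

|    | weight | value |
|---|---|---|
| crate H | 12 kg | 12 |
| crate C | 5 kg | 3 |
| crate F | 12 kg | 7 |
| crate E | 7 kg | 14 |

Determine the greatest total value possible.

Allowing fractional choices, the relaxed optimum would be about 30.8, but items are indivisible.
crate H + crate C + crate E: weight 12 + 5 + 7 = 24 ≤ 27, value 12 + 3 + 14 = 29.
crate H + crate E: weight 12 + 7 = 19 ≤ 27, value 12 + 14 = 26.
Best is crate H, crate C, and crate E with total value 29.

29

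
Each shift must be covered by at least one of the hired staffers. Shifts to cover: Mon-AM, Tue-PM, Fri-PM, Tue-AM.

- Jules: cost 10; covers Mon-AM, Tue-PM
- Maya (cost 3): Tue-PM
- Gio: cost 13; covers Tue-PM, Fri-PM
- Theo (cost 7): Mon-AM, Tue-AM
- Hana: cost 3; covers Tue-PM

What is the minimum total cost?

20

The greedy cost-per-new-shift heuristic would pick Maya, Theo, and Gio for 23, but a cheaper cover exists.
Choose Gio and Theo: together they cover Mon-AM, Tue-PM, Fri-PM, Tue-AM — every shift.
Total cost: 13 + 7 = 20.
No cover costs less than 20.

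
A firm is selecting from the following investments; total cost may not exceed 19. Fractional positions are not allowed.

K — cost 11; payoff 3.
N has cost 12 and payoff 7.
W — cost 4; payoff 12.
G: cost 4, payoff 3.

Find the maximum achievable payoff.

K + W + G: cost 11 + 4 + 4 = 19 ≤ 19, payoff 3 + 12 + 3 = 18.
N + W: cost 12 + 4 = 16 ≤ 19, payoff 7 + 12 = 19.
Best is N and W with total payoff 19.

19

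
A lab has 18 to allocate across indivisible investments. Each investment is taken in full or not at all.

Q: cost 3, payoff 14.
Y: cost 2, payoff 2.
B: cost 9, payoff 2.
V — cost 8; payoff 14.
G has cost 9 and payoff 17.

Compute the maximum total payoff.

This is an integer program with binary decision variables.
Q + Y + G: cost 3 + 2 + 9 = 14 ≤ 18, payoff 14 + 2 + 17 = 33.
Q + G: cost 3 + 9 = 12 ≤ 18, payoff 14 + 17 = 31.
Best is Q, Y, and G with total payoff 33.

33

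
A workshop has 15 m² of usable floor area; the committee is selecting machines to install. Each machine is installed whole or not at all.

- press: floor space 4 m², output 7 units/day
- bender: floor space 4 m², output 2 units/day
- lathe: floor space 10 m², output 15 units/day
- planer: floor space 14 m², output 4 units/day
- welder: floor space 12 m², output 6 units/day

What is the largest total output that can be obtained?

22

Take press and lathe: floor space 4 + 10 = 14 ≤ 15, output 7 + 15 = 22.
No other feasible combination does better.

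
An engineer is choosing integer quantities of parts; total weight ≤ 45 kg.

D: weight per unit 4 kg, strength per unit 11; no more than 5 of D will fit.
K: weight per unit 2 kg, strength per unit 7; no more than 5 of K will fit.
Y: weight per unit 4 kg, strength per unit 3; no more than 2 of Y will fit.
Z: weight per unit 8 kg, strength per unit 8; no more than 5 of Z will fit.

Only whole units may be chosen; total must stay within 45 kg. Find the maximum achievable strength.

101

5×D, 4×K, and 2×Z: weight 44 ≤ 45, strength 5·11 + 4·7 + 2·8 = 99.
5×D, 5×K, 1×Y, and 1×Z: weight 42 ≤ 45, strength 5·11 + 5·7 + 1·3 + 1·8 = 101.
Best is 101.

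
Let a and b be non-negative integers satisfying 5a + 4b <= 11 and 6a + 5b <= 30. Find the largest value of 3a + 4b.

Relaxing integrality, the LP optimum is 11.00 at (a,b) = (0, 2.75), which is not an integer point.
(a,b)=(0,2): 5·0+4·2=8≤11, 6·0+5·2=10≤30, objective 8.
(a,b)=(1,1): 5·1+4·1=9≤11, 6·1+5·1=11≤30, objective 7.
No feasible integer point exceeds 8.

8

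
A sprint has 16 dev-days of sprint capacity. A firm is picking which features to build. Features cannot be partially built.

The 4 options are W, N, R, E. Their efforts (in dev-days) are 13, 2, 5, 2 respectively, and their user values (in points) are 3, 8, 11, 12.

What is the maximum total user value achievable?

Take N, R, and E: effort 2 + 5 + 2 = 9 ≤ 16, user value 8 + 11 + 12 = 31.
No other feasible combination does better.

31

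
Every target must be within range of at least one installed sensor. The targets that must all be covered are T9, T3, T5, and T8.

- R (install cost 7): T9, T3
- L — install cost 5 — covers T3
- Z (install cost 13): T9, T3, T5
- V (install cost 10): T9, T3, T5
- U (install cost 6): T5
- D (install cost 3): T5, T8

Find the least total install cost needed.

10

Choose R and D: together they cover T9, T3, T5, T8 — every target.
Total install cost: 7 + 3 = 10.
No cover costs less than 10.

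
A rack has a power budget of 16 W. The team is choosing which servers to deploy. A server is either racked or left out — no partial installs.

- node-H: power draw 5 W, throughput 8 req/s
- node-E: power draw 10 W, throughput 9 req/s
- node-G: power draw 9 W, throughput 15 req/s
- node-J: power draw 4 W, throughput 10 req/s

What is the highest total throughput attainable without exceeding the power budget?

node-H + node-G: power draw 5 + 9 = 14 ≤ 16, throughput 8 + 15 = 23.
node-G + node-J: power draw 9 + 4 = 13 ≤ 16, throughput 15 + 10 = 25.
Best is node-G and node-J with total throughput 25.

25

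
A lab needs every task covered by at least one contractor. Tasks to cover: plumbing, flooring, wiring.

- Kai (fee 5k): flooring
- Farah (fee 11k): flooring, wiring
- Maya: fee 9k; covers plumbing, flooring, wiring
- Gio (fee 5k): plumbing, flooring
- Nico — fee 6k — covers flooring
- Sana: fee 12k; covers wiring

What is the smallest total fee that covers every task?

This is an integer covering problem.
The greedy cost-per-new-task heuristic would pick Gio and Maya for 14, but a cheaper cover exists.
Maya alone covers plumbing, flooring, wiring — every task.
Total fee: 9.
No cover costs less than 9.

9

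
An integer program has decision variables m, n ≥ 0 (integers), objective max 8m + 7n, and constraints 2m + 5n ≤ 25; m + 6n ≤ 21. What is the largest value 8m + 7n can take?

Relaxing integrality, the LP optimum is 100.00 at (m,n) = (12.5, 0), which is not an integer point.
(m,n)=(12,0): 2·12+5·0=24≤25, 1·12+6·0=12≤21, objective 96.
(m,n)=(11,0): 2·11+5·0=22≤25, 1·11+6·0=11≤21, objective 88.
No feasible integer point exceeds 96.

96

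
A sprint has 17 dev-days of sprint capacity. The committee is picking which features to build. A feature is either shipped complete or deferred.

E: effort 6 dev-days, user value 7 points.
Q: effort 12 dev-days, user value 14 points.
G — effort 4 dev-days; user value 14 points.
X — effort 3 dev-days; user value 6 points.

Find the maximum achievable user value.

28

E + G: effort 6 + 4 = 10 ≤ 17, user value 7 + 14 = 21.
Q + G: effort 12 + 4 = 16 ≤ 17, user value 14 + 14 = 28.
E + G + X: effort 6 + 4 + 3 = 13 ≤ 17, user value 7 + 14 + 6 = 27.
Best is Q and G with total user value 28.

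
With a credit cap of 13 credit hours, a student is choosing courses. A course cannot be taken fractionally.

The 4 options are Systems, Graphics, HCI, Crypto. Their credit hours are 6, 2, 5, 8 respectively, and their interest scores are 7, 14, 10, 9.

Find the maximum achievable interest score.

31

Systems + Graphics + HCI: credit hours 6 + 2 + 5 = 13 ≤ 13, interest score 7 + 14 + 10 = 31.
Graphics + HCI: credit hours 2 + 5 = 7 ≤ 13, interest score 14 + 10 = 24.
Best is Systems, Graphics, and HCI with total interest score 31.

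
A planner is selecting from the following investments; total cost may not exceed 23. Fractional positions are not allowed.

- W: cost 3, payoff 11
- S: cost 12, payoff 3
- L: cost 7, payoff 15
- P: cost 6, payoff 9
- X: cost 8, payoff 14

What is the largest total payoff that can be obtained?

Take W, L, and X: cost 3 + 7 + 8 = 18 ≤ 23, payoff 11 + 15 + 14 = 40.
No other feasible combination does better.

40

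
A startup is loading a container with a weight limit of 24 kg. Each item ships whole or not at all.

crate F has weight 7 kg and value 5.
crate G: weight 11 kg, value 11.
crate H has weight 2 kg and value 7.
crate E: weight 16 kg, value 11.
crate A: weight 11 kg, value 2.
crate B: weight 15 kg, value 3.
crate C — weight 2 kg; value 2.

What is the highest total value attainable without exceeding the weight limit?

25

crate F + crate G + crate H: weight 7 + 11 + 2 = 20 ≤ 24, value 5 + 11 + 7 = 23.
crate F + crate G + crate H + crate C: weight 7 + 11 + 2 + 2 = 22 ≤ 24, value 5 + 11 + 7 + 2 = 25.
crate G + crate H + crate C: weight 11 + 2 + 2 = 15 ≤ 24, value 11 + 7 + 2 = 20.
Best is crate F, crate G, crate H, and crate C with total value 25.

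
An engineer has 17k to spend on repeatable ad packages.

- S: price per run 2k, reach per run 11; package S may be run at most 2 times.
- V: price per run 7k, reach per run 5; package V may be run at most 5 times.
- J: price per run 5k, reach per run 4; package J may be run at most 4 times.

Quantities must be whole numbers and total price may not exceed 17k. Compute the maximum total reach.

S has the best ratio (11/2); taking only S gives at most 2×11 = 22 (stopped by the supply cap of 2).
Mixing does better — 2×S, 1×V, and 1×J: price 16 ≤ 17, reach 2·11 + 1·5 + 1·4 = 31.

31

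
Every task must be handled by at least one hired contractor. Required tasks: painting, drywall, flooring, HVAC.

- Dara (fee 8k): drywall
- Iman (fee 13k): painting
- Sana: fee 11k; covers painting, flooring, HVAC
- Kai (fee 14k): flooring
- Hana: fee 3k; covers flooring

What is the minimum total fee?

Choose Dara and Sana: together they cover painting, drywall, flooring, HVAC — every task.
Total fee: 8 + 11 = 19.

19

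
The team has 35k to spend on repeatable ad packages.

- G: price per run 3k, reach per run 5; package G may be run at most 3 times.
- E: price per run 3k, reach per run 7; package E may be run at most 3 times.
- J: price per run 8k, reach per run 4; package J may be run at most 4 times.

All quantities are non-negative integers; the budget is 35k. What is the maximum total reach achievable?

This is a bounded integer knapsack.
3×G, 3×E, and 1×J: price 26 ≤ 35, reach 3·5 + 3·7 + 1·4 = 40.
3×G, 3×E, and 2×J: price 34 ≤ 35, reach 3·5 + 3·7 + 2·4 = 44.
Best is 44.

44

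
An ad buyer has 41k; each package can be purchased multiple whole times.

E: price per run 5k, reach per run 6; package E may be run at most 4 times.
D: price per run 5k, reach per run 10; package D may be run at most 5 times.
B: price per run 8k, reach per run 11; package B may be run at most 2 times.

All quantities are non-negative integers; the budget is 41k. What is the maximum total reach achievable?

72

D has the best ratio (10/5); taking only D gives at most 5×10 = 50 (stopped by the supply cap of 5).
Mixing does better — 5×D and 2×B: price 41 ≤ 41, reach 5·10 + 2·11 = 72.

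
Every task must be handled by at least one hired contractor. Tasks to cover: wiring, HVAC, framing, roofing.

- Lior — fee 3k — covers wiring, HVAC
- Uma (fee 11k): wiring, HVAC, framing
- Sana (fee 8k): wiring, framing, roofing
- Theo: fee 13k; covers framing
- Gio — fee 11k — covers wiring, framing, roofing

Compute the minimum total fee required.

This is an integer covering problem.
Choose Lior and Sana: together they cover wiring, HVAC, framing, roofing — every task.
Total fee: 3 + 8 = 11.
No cover costs less than 11.

11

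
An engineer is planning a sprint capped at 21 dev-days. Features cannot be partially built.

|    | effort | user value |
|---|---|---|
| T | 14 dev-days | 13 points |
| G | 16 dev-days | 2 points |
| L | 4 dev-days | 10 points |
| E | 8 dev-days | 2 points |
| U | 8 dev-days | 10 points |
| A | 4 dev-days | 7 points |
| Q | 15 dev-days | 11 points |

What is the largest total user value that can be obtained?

27

Allowing fractional choices, the relaxed optimum would be about 31.6, but features are indivisible.
L + U + A: effort 4 + 8 + 4 = 16 ≤ 21, user value 10 + 10 + 7 = 27.
T + L: effort 14 + 4 = 18 ≤ 21, user value 13 + 10 = 23.
L + E + U: effort 4 + 8 + 8 = 20 ≤ 21, user value 10 + 2 + 10 = 22.
Best is L, U, and A with total user value 27.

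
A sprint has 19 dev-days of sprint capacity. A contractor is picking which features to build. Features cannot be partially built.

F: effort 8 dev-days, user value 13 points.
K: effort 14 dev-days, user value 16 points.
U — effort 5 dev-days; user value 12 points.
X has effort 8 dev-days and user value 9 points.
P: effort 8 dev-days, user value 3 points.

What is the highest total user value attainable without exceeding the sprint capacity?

28

K + U: effort 14 + 5 = 19 ≤ 19, user value 16 + 12 = 28.
F + U: effort 8 + 5 = 13 ≤ 19, user value 13 + 12 = 25.
Best is K and U with total user value 28.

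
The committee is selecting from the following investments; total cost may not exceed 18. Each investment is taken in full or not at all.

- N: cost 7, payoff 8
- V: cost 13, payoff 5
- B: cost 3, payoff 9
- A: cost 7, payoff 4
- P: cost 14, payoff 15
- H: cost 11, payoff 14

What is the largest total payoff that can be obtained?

24

Allowing fractional choices, the relaxed optimum would be about 27.6, but investments are indivisible.
B + H: cost 3 + 11 = 14 ≤ 18, payoff 9 + 14 = 23.
N + H: cost 7 + 11 = 18 ≤ 18, payoff 8 + 14 = 22.
B + P: cost 3 + 14 = 17 ≤ 18, payoff 9 + 15 = 24.
Best is B and P with total payoff 24.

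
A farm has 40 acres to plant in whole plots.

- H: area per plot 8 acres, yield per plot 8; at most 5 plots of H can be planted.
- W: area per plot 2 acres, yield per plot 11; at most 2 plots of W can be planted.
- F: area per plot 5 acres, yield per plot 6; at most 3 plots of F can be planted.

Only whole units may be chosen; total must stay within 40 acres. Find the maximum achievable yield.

W has the best ratio (11/2); taking only W gives at most 2×11 = 22 (stopped by the supply cap of 2).
Mixing does better — 3×H, 2×W, and 2×F: area 38 ≤ 40, yield 3·8 + 2·11 + 2·6 = 58.

58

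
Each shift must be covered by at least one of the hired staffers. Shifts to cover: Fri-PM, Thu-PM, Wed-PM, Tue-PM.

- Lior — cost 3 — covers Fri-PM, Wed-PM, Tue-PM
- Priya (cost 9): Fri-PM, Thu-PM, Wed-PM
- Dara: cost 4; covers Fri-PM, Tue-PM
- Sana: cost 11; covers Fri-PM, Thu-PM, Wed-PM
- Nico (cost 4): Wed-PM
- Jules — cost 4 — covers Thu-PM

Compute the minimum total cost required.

7

Choose Lior and Jules: together they cover Fri-PM, Thu-PM, Wed-PM, Tue-PM — every shift.
Total cost: 3 + 4 = 7.
No cover costs less than 7.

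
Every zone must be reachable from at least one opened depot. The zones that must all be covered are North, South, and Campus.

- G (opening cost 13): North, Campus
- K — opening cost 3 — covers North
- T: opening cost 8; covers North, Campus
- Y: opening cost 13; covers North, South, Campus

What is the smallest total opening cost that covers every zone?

13

Y alone covers North, South, Campus — every zone.
Total opening cost: 13.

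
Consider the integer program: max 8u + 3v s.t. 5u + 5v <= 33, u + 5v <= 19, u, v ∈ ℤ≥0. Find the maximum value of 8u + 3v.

48

(u,v)=(6,0): 5·6+5·0=30≤33, 1·6+5·0=6≤19, objective 48.
(u,v)=(5,1): 5·5+5·1=30≤33, 1·5+5·1=10≤19, objective 43.
Maximum is 48 at (u,v)=(6,0).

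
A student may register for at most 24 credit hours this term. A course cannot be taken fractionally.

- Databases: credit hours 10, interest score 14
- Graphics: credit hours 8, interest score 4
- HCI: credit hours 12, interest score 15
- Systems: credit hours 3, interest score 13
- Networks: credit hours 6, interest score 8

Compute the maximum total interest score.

36

Allowing fractional choices, the relaxed optimum would be about 41.2, but courses are indivisible.
HCI + Systems + Networks: credit hours 12 + 3 + 6 = 21 ≤ 24, interest score 15 + 13 + 8 = 36.
Graphics + HCI + Systems: credit hours 8 + 12 + 3 = 23 ≤ 24, interest score 4 + 15 + 13 = 32.
Databases + Systems + Networks: credit hours 10 + 3 + 6 = 19 ≤ 24, interest score 14 + 13 + 8 = 35.
Best is HCI, Systems, and Networks with total interest score 36.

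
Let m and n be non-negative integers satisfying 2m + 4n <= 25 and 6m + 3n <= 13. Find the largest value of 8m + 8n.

32

Relaxing integrality, the LP optimum is 34.67 at (m,n) = (0, 4.33), which is not an integer point.
(m,n)=(0,4): 2·0+4·4=16≤25, 6·0+3·4=12≤13, objective 32.
(m,n)=(0,3): 2·0+4·3=12≤25, 6·0+3·3=9≤13, objective 24.
No feasible integer point exceeds 32.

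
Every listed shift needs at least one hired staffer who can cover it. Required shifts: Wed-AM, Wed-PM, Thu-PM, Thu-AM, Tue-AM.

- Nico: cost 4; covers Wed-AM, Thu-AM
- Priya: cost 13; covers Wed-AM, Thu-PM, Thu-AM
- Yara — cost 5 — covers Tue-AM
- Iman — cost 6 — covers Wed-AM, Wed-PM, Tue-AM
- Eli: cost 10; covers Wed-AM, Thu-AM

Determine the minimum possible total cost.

Choose Priya and Iman: together they cover Wed-AM, Wed-PM, Thu-PM, Thu-AM, Tue-AM — every shift.
Total cost: 13 + 6 = 19.

19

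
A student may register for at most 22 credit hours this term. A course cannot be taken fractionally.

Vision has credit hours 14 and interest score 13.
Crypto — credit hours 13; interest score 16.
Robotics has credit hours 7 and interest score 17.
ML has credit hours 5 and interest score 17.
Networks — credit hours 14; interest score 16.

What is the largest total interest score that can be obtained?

Treat it as a binary knapsack problem.
Crypto + ML: credit hours 13 + 5 = 18 ≤ 22, interest score 16 + 17 = 33.
ML + Networks: credit hours 5 + 14 = 19 ≤ 22, interest score 17 + 16 = 33.
Robotics + ML: credit hours 7 + 5 = 12 ≤ 22, interest score 17 + 17 = 34.
Best is Robotics and ML with total interest score 34.

34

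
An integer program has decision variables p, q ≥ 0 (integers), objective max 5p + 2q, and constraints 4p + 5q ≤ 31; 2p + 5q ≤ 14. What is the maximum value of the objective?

35

(p,q)=(7,0): 4·7+5·0=28≤31, 2·7+5·0=14≤14, objective 35.
(p,q)=(6,0): 4·6+5·0=24≤31, 2·6+5·0=12≤14, objective 30.
The best lattice point is (7,0), giving 35.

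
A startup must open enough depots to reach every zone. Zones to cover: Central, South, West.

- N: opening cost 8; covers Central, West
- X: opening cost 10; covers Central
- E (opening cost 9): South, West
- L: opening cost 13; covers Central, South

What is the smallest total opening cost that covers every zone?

This is an integer covering problem.
Choose N and E: together they cover Central, South, West — every zone.
Total opening cost: 8 + 9 = 17.
No cover costs less than 17.

17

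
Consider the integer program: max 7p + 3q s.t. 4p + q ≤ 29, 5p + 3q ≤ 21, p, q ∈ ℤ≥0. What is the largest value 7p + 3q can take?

28

Relaxing integrality, the LP optimum is 29.40 at (p,q) = (4.2, 0), which is not an integer point.
(p,q)=(4,0): 4·4+1·0=16≤29, 5·4+3·0=20≤21, objective 28.
(p,q)=(3,1): 4·3+1·1=13≤29, 5·3+3·1=18≤21, objective 24.
(p,q)=(3,0): 4·3+1·0=12≤29, 5·3+3·0=15≤21, objective 21.
No feasible integer point exceeds 28.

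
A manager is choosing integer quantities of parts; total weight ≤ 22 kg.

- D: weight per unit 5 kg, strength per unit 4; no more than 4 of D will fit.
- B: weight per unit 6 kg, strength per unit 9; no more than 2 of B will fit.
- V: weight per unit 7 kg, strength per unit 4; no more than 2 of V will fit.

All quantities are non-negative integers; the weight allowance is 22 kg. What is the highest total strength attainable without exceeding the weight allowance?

B has the best ratio (9/6); taking only B gives at most 2×9 = 18 (stopped by the supply cap of 2).
Mixing does better — 2×D and 2×B: weight 22 ≤ 22, strength 2·4 + 2·9 = 26.

26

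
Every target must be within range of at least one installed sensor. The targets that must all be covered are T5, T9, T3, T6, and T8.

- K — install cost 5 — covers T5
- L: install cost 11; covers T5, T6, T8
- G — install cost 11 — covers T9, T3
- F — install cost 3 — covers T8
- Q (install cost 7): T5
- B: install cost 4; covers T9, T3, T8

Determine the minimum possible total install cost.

The greedy cost-per-new-target heuristic would pick B, K, and L for 20, but a cheaper cover exists.
Choose L and B: together they cover T5, T9, T3, T6, T8 — every target.
Total install cost: 11 + 4 = 15.
No cover costs less than 15.

15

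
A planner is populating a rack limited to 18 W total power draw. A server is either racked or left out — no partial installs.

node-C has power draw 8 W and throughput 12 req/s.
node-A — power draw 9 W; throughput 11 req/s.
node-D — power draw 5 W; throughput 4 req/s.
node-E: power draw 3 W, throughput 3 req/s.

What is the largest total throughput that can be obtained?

Take node-C and node-A: power draw 8 + 9 = 17 ≤ 18, throughput 12 + 11 = 23.
No other feasible combination does better.

23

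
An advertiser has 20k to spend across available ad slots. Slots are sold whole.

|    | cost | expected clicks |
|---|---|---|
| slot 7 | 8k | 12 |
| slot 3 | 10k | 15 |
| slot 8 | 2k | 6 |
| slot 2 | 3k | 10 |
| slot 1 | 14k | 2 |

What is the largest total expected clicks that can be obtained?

33

Allowing fractional choices, the relaxed optimum would be about 38.5, but ad slots are indivisible.
slot 3 + slot 8 + slot 2: cost 10 + 2 + 3 = 15 ≤ 20, expected clicks 15 + 6 + 10 = 31.
slot 7 + slot 3 + slot 8: cost 8 + 10 + 2 = 20 ≤ 20, expected clicks 12 + 15 + 6 = 33.
slot 7 + slot 8 + slot 2: cost 8 + 2 + 3 = 13 ≤ 20, expected clicks 12 + 6 + 10 = 28.
Best is slot 7, slot 3, and slot 8 with total expected clicks 33.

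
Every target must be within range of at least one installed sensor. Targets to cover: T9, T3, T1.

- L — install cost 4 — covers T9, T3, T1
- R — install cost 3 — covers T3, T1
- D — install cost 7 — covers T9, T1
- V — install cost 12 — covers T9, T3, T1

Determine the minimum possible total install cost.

4

L alone covers T9, T3, T1 — every target.
Total install cost: 4.
No cover costs less than 4.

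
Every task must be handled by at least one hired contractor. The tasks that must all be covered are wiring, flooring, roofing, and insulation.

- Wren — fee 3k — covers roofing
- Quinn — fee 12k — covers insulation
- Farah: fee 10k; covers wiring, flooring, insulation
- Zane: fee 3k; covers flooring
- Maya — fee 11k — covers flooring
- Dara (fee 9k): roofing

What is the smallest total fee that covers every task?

The greedy cost-per-new-task heuristic would pick Wren, Zane, and Farah for 16, but a cheaper cover exists.
Choose Wren and Farah: together they cover wiring, flooring, roofing, insulation — every task.
Total fee: 3 + 10 = 13.
No cover costs less than 13.

13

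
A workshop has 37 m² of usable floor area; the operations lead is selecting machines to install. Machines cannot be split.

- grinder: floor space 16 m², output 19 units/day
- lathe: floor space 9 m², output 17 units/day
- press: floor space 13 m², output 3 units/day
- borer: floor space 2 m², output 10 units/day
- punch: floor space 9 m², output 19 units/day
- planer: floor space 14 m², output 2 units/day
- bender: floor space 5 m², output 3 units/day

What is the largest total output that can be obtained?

Allowing fractional choices, the relaxed optimum would be about 65.6, but machines are indivisible.
grinder + lathe + punch: floor space 16 + 9 + 9 = 34 ≤ 37, output 19 + 17 + 19 = 55.
grinder + lathe + borer + punch: floor space 16 + 9 + 2 + 9 = 36 ≤ 37, output 19 + 17 + 10 + 19 = 65.
Best is grinder, lathe, borer, and punch with total output 65.

65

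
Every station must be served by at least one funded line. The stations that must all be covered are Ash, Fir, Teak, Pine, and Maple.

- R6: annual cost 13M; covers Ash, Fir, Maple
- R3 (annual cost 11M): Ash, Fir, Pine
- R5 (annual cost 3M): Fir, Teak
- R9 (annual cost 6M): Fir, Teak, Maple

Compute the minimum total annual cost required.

The greedy cost-per-new-station heuristic would pick R5, R3, and R9 for 20, but a cheaper cover exists.
Choose R3 and R9: together they cover Ash, Fir, Teak, Pine, Maple — every station.
Total annual cost: 11 + 6 = 17.
No cover costs less than 17.

17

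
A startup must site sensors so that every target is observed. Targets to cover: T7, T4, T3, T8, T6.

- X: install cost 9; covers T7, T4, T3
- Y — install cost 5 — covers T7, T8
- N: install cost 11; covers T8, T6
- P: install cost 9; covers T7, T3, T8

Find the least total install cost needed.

20

This is a weighted set-cover instance.
The greedy cost-per-new-target heuristic would pick Y, X, and N for 25, but a cheaper cover exists.
Choose X and N: together they cover T7, T4, T3, T8, T6 — every target.
Total install cost: 9 + 11 = 20.
No cover costs less than 20.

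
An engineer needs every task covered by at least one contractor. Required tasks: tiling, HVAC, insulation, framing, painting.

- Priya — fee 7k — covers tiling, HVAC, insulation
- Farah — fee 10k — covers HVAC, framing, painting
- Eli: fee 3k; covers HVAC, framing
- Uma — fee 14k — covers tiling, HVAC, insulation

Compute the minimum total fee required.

17

The greedy cost-per-new-task heuristic would pick Eli, Priya, and Farah for 20, but a cheaper cover exists.
Choose Priya and Farah: together they cover tiling, HVAC, insulation, framing, painting — every task.
Total fee: 7 + 10 = 17.
No cover costs less than 17.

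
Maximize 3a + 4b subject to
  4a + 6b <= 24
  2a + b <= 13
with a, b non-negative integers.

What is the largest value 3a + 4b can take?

18

(a,b)=(6,0): 4·6+6·0=24≤24, 2·6+1·0=12≤13, objective 18.
(a,b)=(5,0): 4·5+6·0=20≤24, 2·5+1·0=10≤13, objective 15.
No feasible integer point exceeds 18.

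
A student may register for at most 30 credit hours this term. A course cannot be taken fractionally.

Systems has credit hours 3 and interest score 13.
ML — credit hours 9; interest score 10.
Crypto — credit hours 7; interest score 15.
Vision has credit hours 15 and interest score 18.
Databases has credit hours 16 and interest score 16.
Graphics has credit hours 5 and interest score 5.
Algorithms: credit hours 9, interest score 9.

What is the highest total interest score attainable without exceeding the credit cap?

Allowing fractional choices, the relaxed optimum would be about 51.6, but courses are indivisible.
Systems + ML + Crypto + Algorithms: credit hours 3 + 9 + 7 + 9 = 28 ≤ 30, interest score 13 + 10 + 15 + 9 = 47.
Systems + Crypto + Vision + Graphics: credit hours 3 + 7 + 15 + 5 = 30 ≤ 30, interest score 13 + 15 + 18 + 5 = 51.
Systems + Crypto + Vision: credit hours 3 + 7 + 15 = 25 ≤ 30, interest score 13 + 15 + 18 = 46.
Best is Systems, Crypto, Vision, and Graphics with total interest score 51.

51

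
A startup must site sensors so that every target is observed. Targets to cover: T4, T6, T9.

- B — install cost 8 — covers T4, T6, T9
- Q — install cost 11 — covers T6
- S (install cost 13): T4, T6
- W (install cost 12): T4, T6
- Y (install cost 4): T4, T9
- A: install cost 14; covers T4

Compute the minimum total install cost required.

8

This is a weighted set-cover instance.
B alone covers T4, T6, T9 — every target.
Total install cost: 8.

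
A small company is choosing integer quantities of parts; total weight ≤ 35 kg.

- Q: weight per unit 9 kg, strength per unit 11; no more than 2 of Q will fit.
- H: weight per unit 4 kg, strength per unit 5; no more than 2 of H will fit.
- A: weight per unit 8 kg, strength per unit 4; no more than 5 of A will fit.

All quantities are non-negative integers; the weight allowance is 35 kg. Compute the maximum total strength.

This is a bounded integer knapsack.
2×Q and 2×H: weight 26 ≤ 35, strength 2·11 + 2·5 = 32.
2×Q, 2×H, and 1×A: weight 34 ≤ 35, strength 2·11 + 2·5 + 1·4 = 36.
Best is 36.

36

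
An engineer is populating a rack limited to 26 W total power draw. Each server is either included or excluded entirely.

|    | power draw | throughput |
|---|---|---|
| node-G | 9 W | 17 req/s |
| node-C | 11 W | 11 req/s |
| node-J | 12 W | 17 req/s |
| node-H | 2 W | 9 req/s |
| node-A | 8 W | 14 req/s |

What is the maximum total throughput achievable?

43

This is an integer program with binary decision variables.
Allowing fractional choices, the relaxed optimum would be about 49.9, but servers are indivisible.
node-G + node-J + node-H: power draw 9 + 12 + 2 = 23 ≤ 26, throughput 17 + 17 + 9 = 43.
node-G + node-H + node-A: power draw 9 + 2 + 8 = 19 ≤ 26, throughput 17 + 9 + 14 = 40.
node-J + node-H + node-A: power draw 12 + 2 + 8 = 22 ≤ 26, throughput 17 + 9 + 14 = 40.
Best is node-G, node-J, and node-H with total throughput 43.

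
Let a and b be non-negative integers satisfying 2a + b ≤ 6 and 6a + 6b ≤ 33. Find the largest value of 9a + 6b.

Relaxing integrality, the LP optimum is 34.50 at (a,b) = (0.5, 5), which is not an integer point.
(a,b)=(1,4) is feasible, giving 33.
(a,b)=(0,5) is feasible, giving 30.
The best lattice point is (1,4), giving 33.

33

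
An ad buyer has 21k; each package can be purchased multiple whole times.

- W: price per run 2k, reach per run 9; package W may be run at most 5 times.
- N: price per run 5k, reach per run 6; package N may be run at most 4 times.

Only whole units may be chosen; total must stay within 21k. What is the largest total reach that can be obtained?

57

5×W and 1×N: price 15 ≤ 21, reach 5·9 + 1·6 = 51.
5×W and 2×N: price 20 ≤ 21, reach 5·9 + 2·6 = 57.
Best is 57.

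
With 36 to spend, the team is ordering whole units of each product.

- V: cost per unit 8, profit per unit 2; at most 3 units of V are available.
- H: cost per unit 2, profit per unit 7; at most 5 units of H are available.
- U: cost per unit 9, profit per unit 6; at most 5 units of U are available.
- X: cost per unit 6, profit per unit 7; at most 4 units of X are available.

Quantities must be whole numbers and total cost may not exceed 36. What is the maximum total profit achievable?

63

Take 5×H and 4×X: cost 34 ≤ 36, profit 5·7 + 4·7 = 63.
H has the best ratio (7/2) and is taken to its limit of 5; remaining capacity is filled optimally with the others.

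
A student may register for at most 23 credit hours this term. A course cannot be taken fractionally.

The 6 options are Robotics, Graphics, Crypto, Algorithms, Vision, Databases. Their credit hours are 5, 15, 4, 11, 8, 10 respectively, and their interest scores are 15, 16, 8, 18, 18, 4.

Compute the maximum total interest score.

44

Allowing fractional choices, the relaxed optimum would be about 50.8, but courses are indivisible.
Robotics + Crypto + Vision: credit hours 5 + 4 + 8 = 17 ≤ 23, interest score 15 + 8 + 18 = 41.
Robotics + Crypto + Algorithms: credit hours 5 + 4 + 11 = 20 ≤ 23, interest score 15 + 8 + 18 = 41.
Crypto + Algorithms + Vision: credit hours 4 + 11 + 8 = 23 ≤ 23, interest score 8 + 18 + 18 = 44.
Best is Crypto, Algorithms, and Vision with total interest score 44.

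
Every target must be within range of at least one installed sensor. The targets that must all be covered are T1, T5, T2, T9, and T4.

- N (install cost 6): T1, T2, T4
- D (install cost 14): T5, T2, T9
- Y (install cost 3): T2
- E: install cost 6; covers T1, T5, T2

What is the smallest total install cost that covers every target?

20

Choose N and D: together they cover T1, T5, T2, T9, T4 — every target.
Total install cost: 6 + 14 = 20.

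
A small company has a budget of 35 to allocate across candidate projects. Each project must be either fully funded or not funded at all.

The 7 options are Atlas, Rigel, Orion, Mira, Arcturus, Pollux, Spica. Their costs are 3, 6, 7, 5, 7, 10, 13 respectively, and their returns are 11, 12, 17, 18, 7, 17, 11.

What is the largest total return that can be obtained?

Allowing fractional choices, the relaxed optimum would be about 79.0, but projects are indivisible.
Atlas + Rigel + Orion + Mira + Pollux: cost 3 + 6 + 7 + 5 + 10 = 31 ≤ 35, return 11 + 12 + 17 + 18 + 17 = 75.
Rigel + Orion + Mira + Arcturus + Pollux: cost 6 + 7 + 5 + 7 + 10 = 35 ≤ 35, return 12 + 17 + 18 + 7 + 17 = 71.
Atlas + Orion + Mira + Arcturus + Pollux: cost 3 + 7 + 5 + 7 + 10 = 32 ≤ 35, return 11 + 17 + 18 + 7 + 17 = 70.
Best is Atlas, Rigel, Orion, Mira, and Pollux with total return 75.

75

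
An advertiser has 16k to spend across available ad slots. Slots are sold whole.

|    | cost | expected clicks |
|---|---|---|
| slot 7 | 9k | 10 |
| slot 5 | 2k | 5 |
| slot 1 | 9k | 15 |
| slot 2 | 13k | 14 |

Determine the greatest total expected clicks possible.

Take slot 5 and slot 1: cost 2 + 9 = 11 ≤ 16, expected clicks 5 + 15 = 20.
No other feasible combination does better.

20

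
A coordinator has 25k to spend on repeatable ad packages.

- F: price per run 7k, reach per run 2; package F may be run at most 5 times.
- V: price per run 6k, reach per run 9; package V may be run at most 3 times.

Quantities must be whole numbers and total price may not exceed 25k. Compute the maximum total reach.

29

Take 1×F and 3×V: price 25 ≤ 25, reach 1·2 + 3·9 = 29.
V has the best ratio (9/6) and is taken to its limit of 3; remaining capacity is filled optimally with the others.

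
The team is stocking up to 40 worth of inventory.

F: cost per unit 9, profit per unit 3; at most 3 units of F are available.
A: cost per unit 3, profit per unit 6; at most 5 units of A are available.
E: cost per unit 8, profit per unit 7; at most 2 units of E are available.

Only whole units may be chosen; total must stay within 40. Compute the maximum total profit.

47

Take 1×F, 5×A, and 2×E: cost 40 ≤ 40, profit 1·3 + 5·6 + 2·7 = 47.
A has the best ratio (6/3) and is taken to its limit of 5; remaining capacity is filled optimally with the others.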